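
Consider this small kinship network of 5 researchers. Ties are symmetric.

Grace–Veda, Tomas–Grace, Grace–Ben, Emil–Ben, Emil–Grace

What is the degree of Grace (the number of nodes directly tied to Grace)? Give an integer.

Grace is directly tied to Ben, Emil, Tomas, and Veda. That is 4 neighbors, so the degree of Grace is 4.

4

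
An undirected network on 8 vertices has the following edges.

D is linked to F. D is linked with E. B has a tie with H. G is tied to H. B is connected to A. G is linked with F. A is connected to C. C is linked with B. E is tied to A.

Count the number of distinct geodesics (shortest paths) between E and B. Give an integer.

The shortest distance is 2, and the only length-2 path is E–A–B. So there is exactly 1 shortest path.

1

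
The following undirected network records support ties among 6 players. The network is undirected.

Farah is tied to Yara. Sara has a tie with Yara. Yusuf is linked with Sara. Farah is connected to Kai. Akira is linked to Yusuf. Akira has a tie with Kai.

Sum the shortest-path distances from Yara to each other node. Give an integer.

9

Distances from Yara: Akira:3, Farah:1, Kai:2, Sara:1, Yusuf:2.
Sum = 3 + 1 + 2 + 1 + 2 = 9.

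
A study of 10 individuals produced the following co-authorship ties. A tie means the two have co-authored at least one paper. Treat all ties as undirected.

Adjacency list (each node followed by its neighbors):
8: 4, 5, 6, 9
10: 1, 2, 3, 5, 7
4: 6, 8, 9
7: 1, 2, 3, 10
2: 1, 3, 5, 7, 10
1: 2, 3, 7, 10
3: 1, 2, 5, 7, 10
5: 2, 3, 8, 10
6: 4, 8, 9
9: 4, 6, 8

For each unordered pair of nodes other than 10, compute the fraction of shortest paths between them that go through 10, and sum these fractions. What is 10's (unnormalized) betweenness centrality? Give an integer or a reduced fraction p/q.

10/3

Pairs whose geodesics pass through 10 — 4–1: 1/3; 4–7: 1/3; 6–1: 1/3; 6–7: 1/3; 9–1: 1/3; 9–7: 1/3; 8–1: 1/3; 8–7: 1/3; 5–1: 1/3; 5–7: 1/3.
All other pairs contribute 0.
Summing the contributions gives betweenness(10) = 10/3.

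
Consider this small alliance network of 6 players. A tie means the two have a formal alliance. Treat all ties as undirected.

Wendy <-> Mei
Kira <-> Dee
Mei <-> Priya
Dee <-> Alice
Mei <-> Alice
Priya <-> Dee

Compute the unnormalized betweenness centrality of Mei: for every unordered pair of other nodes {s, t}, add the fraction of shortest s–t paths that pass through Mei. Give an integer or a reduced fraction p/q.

Pairs whose geodesics pass through Mei — Priya–Wendy: 1; Priya–Alice: 1/2; Dee–Wendy: 2/2; Wendy–Kira: 2/2; Wendy–Alice: 1.
All other pairs contribute 0.
Summing the contributions gives betweenness(Mei) = 9/2.

9/2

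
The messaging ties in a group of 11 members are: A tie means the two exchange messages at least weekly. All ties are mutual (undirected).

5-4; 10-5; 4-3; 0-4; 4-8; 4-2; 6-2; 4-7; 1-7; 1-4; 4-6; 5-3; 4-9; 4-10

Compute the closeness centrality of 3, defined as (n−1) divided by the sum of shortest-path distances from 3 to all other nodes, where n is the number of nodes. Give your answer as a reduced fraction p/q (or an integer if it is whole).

5/9

Distances from 3: 0:2, 1:2, 2:2, 4:1, 5:1, 6:2, 7:2, 8:2, 9:2, 10:2. Sum = 18.
n = 11, so closeness = 10/18 = 5/9.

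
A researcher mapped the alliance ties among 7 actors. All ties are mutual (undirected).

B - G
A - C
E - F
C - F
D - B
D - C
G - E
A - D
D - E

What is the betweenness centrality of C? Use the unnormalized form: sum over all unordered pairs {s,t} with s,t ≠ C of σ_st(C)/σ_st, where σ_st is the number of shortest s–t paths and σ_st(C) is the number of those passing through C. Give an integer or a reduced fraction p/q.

11/6

Pairs whose geodesics pass through C — A–F: 1; D–F: 1/2; B–F: 1/3.
All other pairs contribute 0.
Summing the contributions gives betweenness(C) = 11/6.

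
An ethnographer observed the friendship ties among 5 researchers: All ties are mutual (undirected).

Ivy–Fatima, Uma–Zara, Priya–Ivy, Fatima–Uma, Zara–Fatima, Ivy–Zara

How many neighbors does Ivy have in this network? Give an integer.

Ivy is directly tied to Fatima, Priya, and Zara. That is 3 neighbors, so the degree of Ivy is 3.

3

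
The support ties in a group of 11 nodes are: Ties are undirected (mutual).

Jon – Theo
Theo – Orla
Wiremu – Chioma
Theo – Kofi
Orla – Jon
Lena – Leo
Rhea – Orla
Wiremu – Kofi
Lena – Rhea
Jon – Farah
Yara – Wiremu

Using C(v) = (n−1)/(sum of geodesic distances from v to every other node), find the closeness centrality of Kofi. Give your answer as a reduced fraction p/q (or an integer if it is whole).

Distances from Kofi: Chioma:2, Farah:3, Jon:2, Lena:4, Leo:5, Orla:2, Rhea:3, Theo:1, Wiremu:1, Yara:2. Sum = 25.
n = 11, so closeness = 10/25 = 2/5.

2/5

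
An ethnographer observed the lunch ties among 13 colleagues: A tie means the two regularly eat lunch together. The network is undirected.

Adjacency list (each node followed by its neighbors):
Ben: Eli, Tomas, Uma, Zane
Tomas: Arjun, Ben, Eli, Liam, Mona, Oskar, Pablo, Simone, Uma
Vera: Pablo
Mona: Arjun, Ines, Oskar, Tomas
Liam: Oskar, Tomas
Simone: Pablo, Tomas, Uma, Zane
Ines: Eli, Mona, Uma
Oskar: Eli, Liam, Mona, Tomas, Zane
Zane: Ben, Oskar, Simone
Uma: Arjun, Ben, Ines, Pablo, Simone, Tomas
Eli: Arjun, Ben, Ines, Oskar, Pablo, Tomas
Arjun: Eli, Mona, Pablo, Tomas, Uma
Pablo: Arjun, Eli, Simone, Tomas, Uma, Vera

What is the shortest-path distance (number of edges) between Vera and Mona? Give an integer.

One shortest route is Vera – Pablo – Arjun – Mona, which uses 3 edges, and at distance 2 from Vera we only reach {Arjun, Eli, Simone, Tomas, Uma}, which does not include Mona. So d(Vera,Mona) = 3.

3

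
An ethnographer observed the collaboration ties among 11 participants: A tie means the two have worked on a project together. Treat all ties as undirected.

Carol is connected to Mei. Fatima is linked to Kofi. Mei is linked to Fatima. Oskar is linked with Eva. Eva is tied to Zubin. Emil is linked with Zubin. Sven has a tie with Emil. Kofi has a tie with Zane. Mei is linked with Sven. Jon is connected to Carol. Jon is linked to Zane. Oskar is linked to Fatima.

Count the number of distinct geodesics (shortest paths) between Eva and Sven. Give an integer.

1

The shortest distance is 3, and the only length-3 path is Eva–Zubin–Emil–Sven. So there is exactly 1 shortest path.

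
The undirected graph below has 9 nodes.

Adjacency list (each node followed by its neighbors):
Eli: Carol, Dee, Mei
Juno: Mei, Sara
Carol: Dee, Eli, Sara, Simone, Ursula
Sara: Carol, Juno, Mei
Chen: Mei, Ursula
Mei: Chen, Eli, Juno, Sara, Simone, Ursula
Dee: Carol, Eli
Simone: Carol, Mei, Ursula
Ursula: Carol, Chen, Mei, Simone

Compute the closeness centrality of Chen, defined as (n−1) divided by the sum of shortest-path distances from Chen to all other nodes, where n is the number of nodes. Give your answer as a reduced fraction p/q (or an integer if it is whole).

8/15

Distances from Chen: Carol:2, Dee:3, Eli:2, Juno:2, Mei:1, Sara:2, Simone:2, Ursula:1. Sum = 15.
n = 9, so closeness = 8/15.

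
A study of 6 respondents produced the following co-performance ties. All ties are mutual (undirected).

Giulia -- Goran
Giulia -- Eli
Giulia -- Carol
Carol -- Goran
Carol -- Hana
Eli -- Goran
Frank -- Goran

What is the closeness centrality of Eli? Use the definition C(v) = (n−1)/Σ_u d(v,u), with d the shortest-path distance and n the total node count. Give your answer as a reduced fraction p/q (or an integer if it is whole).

5/9

Distances from Eli: Carol:2, Frank:2, Giulia:1, Goran:1, Hana:3. Sum = 9.
n = 6, so closeness = 5/9.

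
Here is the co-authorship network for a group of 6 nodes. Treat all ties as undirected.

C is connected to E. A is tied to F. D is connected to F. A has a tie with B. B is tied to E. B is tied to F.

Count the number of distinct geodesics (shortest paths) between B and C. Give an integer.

1

The shortest distance is 2, and the only length-2 path is B–E–C. So there is exactly 1 shortest path.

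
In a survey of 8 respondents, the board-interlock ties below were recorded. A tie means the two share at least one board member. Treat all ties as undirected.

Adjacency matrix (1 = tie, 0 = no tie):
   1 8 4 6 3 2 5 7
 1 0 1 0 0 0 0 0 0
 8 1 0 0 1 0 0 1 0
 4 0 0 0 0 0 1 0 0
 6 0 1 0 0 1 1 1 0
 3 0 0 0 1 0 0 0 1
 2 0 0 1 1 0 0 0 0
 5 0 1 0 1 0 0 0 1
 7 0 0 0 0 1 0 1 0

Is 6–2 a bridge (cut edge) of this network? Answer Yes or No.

Yes

Without the 6–2 edge there is no alternate route between 6 and 2, so the network disconnects. It is a bridge.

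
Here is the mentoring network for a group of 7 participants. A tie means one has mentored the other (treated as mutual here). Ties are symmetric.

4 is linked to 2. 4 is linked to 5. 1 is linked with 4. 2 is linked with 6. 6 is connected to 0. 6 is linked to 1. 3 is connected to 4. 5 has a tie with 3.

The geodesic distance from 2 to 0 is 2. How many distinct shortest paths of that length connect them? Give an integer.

1

The shortest distance is 2, and the only length-2 path is 2–6–0. So there is exactly 1 shortest path.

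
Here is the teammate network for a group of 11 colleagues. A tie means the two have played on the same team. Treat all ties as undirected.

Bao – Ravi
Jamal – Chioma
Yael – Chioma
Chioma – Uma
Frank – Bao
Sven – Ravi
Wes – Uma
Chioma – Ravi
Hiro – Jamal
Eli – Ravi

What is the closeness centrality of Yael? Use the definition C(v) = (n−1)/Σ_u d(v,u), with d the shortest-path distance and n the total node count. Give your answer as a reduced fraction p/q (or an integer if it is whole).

5/13

Distances from Yael: Bao:3, Chioma:1, Eli:3, Frank:4, Hiro:3, Jamal:2, Ravi:2, Sven:3, Uma:2, Wes:3. Sum = 26.
n = 11, so closeness = 10/26 = 5/13.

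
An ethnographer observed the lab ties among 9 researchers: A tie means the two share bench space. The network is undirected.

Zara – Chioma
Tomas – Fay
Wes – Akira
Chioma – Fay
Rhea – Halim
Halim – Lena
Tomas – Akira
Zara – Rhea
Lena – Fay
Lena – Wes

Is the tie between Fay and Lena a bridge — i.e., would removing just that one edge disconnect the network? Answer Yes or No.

Even without that edge, Fay still reaches Lena via Fay – Tomas – Akira – Wes – Lena, so the network stays connected. Not a bridge.

No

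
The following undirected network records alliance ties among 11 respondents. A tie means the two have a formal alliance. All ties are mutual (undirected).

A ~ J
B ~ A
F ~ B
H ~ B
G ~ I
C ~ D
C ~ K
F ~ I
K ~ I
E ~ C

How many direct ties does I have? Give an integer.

3

I is directly tied to F, G, and K. That is 3 neighbors, so the degree of I is 3.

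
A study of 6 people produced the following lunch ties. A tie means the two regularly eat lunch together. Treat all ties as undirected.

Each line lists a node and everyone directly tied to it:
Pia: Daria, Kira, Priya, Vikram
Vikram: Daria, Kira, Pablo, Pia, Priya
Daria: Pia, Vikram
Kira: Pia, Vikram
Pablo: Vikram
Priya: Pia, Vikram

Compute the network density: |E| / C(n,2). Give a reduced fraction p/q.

There are 8 edges and 6 nodes, so the maximum possible is C(6,2) = 15.
Density = 8/15.

8/15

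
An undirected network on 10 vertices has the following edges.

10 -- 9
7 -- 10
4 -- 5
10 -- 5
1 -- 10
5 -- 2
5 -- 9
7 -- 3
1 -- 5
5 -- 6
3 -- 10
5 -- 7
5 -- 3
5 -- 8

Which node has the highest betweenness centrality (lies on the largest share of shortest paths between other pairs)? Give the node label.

Unnormalized betweenness of each node: 1:0, 2:0, 3:0, 4:0, 5:57/2, 6:0, 7:0, 8:0, 9:0, 10:5/2.
5 has the largest value, 57/2, making it the main broker — the node through which the most shortest paths run.

5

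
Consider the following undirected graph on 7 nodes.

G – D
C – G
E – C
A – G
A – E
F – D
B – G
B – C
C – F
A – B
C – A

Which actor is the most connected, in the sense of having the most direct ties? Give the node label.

Degrees — A:4, B:3, C:5, D:2, E:2, F:2, G:4.
The maximum is 5, attained only by C.

C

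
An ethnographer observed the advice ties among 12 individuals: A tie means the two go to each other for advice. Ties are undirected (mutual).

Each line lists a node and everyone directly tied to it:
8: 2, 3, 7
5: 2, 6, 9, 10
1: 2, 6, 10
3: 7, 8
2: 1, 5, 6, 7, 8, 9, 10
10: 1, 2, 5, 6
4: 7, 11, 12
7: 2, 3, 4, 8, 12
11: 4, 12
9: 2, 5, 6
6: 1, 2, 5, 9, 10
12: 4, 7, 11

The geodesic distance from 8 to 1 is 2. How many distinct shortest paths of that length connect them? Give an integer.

The shortest distance is 2, and the only length-2 path is 8–2–1. So there is exactly 1 shortest path.

1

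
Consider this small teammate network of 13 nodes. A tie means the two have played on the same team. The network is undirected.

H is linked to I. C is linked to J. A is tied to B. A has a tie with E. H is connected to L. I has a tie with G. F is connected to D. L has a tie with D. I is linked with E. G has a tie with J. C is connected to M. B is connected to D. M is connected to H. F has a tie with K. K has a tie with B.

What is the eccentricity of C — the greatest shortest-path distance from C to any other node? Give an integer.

Distances from C: A:5, B:5, D:4, E:4, F:5, G:2, H:2, I:3, J:1, K:6, L:3, M:1.
The largest is 6 (to K), so the eccentricity of C is 6.

6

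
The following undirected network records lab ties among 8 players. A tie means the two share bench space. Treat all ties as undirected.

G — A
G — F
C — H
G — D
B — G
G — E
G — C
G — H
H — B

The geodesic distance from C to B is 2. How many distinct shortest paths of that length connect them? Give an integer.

The shortest distance is 2. The length-2 paths are: C–G–B; C–H–B.
That gives 2 distinct shortest paths.

2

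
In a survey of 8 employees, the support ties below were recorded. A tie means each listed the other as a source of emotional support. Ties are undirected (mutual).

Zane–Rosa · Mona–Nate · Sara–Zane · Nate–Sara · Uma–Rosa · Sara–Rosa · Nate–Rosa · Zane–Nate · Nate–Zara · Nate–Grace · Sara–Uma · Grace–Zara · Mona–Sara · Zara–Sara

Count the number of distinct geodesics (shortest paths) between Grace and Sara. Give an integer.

The shortest distance is 2. The length-2 paths are: Grace–Nate–Sara; Grace–Zara–Sara.
That gives 2 distinct shortest paths.

2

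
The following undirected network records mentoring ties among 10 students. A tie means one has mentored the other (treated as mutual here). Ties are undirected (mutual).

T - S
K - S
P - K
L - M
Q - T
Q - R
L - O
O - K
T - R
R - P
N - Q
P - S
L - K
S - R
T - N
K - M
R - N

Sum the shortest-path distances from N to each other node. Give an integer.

22

Distances from N: K:3, L:4, M:4, O:4, P:2, Q:1, R:1, S:2, T:1.
Sum = 3 + 4 + 4 + 4 + 2 + 1 + 1 + 2 + 1 = 22.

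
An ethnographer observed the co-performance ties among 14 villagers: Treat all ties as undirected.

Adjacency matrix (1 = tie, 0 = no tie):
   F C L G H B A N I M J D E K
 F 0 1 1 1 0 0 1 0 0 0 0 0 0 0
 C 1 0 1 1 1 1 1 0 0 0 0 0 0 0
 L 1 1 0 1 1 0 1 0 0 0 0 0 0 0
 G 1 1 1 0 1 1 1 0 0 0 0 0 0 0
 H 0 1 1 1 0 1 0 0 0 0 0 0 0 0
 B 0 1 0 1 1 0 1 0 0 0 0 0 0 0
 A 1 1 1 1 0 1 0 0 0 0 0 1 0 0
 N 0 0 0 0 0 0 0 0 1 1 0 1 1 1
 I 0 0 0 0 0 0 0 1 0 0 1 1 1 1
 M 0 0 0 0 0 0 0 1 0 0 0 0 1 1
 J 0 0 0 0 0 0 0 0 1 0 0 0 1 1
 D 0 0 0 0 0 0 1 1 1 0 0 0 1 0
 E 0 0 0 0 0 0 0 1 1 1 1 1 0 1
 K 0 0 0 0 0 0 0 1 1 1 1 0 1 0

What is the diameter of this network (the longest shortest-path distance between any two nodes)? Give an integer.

5

Eccentricity of each node (its greatest distance to any other): A:3, B:4, C:4, D:3, E:4, F:4, G:4, H:5, I:4, J:5, K:5, L:4, M:5, N:4.
The maximum eccentricity is 5, realized for instance by the pair H–M via H – C – A – D – E – M. So the diameter is 5.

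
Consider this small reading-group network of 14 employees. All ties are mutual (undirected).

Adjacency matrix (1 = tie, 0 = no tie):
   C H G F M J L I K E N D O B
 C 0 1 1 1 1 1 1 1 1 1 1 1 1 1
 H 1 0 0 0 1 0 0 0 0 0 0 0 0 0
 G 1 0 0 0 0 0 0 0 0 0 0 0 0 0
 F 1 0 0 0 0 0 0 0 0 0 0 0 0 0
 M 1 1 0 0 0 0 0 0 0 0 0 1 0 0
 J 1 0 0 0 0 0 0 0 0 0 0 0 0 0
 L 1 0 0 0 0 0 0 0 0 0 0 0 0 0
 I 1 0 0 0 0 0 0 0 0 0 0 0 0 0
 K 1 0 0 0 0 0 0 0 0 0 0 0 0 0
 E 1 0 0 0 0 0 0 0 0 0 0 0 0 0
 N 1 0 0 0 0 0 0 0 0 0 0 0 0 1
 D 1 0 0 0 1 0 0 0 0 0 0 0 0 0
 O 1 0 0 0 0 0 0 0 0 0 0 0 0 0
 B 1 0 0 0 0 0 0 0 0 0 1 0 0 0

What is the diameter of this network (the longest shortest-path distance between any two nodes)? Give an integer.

Eccentricity of each node (its greatest distance to any other): B:2, C:1, D:2, E:2, F:2, G:2, H:2, I:2, J:2, K:2, L:2, M:2, N:2, O:2.
The maximum eccentricity is 2, realized for instance by the pair H–G via H – C – G. So the diameter is 2.

2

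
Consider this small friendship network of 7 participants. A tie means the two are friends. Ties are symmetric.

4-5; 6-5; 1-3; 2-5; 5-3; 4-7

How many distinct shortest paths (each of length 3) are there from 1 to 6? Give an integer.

1

The shortest distance is 3, and the only length-3 path is 1–3–5–6. So there is exactly 1 shortest path.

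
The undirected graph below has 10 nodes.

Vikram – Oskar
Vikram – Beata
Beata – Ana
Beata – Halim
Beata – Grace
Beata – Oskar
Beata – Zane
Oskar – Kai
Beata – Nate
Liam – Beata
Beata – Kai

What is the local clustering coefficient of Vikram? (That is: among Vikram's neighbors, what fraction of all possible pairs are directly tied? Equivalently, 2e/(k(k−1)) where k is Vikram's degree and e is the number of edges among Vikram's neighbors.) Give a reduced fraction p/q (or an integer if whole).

Vikram's neighbors: Beata and Oskar (k = 2).
Possible neighbor pairs: C(2,2) = 1. Edges among them: Beata–Oskar → e = 1.
Clustering(Vikram) = 1/1.

1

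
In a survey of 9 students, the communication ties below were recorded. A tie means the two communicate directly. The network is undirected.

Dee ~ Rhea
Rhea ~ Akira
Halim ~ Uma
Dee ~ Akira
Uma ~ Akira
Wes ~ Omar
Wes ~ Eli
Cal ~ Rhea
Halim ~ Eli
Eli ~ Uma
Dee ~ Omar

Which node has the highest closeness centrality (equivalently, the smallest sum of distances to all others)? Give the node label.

Akira

Farness (sum of distances to all others) for each node — Akira:14, Cal:23, Dee:15, Eli:17, Halim:19, Omar:17, Rhea:16, Uma:15, Wes:18.
The smallest farness is 14, for Akira, so Akira has the highest closeness.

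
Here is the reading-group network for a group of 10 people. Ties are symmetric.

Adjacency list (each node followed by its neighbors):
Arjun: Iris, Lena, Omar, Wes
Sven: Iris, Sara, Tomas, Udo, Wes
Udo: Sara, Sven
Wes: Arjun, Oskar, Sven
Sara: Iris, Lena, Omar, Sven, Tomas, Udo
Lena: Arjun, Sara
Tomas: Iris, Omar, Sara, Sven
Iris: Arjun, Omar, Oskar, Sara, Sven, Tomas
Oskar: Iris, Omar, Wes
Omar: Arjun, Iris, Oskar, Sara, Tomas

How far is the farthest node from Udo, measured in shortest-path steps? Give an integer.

3

Distances from Udo: Arjun:3, Iris:2, Lena:2, Omar:2, Oskar:3, Sara:1, Sven:1, Tomas:2, Wes:2.
The largest is 3 (to Arjun and Oskar), so the eccentricity of Udo is 3.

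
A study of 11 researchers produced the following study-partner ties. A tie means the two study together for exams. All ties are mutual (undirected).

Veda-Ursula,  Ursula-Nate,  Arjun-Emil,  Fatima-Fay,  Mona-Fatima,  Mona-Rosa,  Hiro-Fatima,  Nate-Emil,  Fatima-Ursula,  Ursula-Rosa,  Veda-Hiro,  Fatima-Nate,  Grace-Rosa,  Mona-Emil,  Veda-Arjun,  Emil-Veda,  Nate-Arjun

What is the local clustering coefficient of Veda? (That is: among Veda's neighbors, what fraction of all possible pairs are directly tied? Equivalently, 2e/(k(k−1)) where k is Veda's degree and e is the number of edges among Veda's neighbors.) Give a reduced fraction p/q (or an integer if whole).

1/6

Veda's neighbors: Arjun, Emil, Hiro, and Ursula (k = 4).
Possible neighbor pairs: C(4,2) = 6. Edges among them: Arjun–Emil → e = 1.
Clustering(Veda) = 1/6.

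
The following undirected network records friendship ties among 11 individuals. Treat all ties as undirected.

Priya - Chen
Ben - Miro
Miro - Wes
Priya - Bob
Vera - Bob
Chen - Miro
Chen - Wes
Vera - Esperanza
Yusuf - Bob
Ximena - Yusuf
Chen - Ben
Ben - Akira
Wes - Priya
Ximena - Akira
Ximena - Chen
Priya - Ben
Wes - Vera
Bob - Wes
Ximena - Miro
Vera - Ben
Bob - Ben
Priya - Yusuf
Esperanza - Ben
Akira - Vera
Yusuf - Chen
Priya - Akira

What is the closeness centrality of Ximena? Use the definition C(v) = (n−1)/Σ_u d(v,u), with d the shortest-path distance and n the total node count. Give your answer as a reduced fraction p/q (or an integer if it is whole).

Distances from Ximena: Akira:1, Ben:2, Bob:2, Chen:1, Esperanza:3, Miro:1, Priya:2, Vera:2, Wes:2, Yusuf:1. Sum = 17.
n = 11, so closeness = 10/17.

10/17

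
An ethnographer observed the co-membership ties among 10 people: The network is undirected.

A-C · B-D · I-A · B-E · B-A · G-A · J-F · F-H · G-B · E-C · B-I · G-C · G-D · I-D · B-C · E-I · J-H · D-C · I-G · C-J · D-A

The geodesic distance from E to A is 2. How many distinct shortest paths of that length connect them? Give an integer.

3

The shortest distance is 2. The length-2 paths are: E–I–A; E–B–A; E–C–A.
That gives 3 distinct shortest paths.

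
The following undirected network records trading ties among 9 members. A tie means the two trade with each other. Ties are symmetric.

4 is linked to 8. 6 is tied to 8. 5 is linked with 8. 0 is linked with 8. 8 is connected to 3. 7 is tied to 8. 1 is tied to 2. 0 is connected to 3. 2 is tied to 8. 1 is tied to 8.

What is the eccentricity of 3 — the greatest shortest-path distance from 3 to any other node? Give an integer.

Distances from 3: 0:1, 1:2, 2:2, 4:2, 5:2, 6:2, 7:2, 8:1.
The largest is 2 (to 2, 4, 7, 1, 6, and 5), so the eccentricity of 3 is 2.

2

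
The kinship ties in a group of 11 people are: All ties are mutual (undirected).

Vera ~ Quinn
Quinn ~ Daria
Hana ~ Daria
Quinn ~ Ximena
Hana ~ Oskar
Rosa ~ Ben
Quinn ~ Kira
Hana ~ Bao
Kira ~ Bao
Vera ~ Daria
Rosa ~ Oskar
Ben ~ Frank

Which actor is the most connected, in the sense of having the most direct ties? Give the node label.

Quinn

Degrees — Bao:2, Ben:2, Daria:3, Frank:1, Hana:3, Kira:2, Oskar:2, Quinn:4, Rosa:2, Vera:2, Ximena:1.
The maximum is 4, attained only by Quinn.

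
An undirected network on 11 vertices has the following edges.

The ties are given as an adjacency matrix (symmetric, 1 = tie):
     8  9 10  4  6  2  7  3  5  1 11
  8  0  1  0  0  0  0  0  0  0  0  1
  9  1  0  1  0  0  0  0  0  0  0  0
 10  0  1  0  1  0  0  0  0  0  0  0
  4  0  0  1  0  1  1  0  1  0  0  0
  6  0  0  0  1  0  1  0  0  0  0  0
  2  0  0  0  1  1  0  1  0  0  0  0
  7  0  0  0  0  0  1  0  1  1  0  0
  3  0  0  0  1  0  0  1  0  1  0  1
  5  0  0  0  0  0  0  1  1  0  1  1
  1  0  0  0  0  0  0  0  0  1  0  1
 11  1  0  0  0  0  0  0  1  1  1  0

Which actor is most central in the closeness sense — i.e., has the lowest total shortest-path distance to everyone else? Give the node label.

3

Farness (sum of distances to all others) for each node — 1:25, 2:22, 3:17, 4:18, 5:19, 6:25, 7:21, 8:24, 9:25, 10:23, 11:19.
The smallest farness is 17, for 3, so 3 has the highest closeness.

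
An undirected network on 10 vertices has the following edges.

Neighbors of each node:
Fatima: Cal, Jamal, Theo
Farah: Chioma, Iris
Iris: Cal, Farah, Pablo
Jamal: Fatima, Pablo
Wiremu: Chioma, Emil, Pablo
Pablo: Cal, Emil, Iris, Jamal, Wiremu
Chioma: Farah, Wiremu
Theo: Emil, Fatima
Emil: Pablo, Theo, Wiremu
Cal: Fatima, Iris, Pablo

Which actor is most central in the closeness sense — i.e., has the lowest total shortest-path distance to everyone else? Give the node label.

Farness (sum of distances to all others) for each node — Cal:16, Chioma:21, Emil:16, Farah:21, Fatima:19, Iris:16, Jamal:18, Pablo:13, Theo:20, Wiremu:16.
The smallest farness is 13, for Pablo, so Pablo has the highest closeness.

Pablo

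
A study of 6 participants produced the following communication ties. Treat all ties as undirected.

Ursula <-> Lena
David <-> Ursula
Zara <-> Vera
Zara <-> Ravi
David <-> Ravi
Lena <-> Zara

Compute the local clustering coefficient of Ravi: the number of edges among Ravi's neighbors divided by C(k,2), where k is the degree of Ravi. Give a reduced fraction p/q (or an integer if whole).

0

Ravi's neighbors: David and Zara (k = 2).
Possible neighbor pairs: C(2,2) = 1. Edges among them: none → e = 0.
Clustering(Ravi) = 0/1.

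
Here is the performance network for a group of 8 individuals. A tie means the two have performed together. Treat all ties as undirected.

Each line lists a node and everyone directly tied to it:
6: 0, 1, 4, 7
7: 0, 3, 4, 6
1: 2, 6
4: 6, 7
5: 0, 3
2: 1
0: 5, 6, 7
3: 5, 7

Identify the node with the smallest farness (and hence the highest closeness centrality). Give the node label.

6

Farness (sum of distances to all others) for each node — 0:12, 1:14, 2:20, 3:15, 4:14, 5:16, 6:10, 7:11.
The smallest farness is 10, for 6, so 6 has the highest closeness.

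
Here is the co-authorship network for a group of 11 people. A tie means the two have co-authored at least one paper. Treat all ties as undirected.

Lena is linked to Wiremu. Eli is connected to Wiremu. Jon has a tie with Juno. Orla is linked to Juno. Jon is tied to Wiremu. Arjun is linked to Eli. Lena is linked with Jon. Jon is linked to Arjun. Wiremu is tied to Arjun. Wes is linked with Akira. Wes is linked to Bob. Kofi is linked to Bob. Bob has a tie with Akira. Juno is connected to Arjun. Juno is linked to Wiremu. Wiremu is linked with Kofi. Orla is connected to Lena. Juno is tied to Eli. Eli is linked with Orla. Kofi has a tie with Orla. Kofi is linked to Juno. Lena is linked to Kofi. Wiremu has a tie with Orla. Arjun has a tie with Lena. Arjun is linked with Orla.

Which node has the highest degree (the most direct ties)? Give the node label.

Wiremu

Degrees — Akira:2, Arjun:6, Bob:3, Eli:4, Jon:4, Juno:6, Kofi:5, Lena:5, Orla:6, Wes:2, Wiremu:7.
The maximum is 7, attained only by Wiremu.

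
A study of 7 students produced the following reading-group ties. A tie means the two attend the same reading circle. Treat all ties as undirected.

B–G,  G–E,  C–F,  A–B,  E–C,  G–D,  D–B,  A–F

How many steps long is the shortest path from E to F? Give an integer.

2

One shortest route is E – C – F, which uses 2 edges, and E and F are not directly tied, so nothing shorter exists. So d(E,F) = 2.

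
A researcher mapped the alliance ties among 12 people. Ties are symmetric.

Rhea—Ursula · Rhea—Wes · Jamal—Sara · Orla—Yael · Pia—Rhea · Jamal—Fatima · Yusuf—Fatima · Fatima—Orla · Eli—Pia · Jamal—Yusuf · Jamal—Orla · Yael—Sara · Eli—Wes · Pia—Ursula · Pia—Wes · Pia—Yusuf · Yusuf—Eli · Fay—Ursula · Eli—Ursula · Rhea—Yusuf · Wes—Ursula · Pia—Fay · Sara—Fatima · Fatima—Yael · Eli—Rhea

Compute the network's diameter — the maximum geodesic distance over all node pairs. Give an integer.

4

Eccentricity of each node (its greatest distance to any other): Eli:3, Fatima:3, Fay:4, Jamal:3, Orla:4, Pia:3, Rhea:3, Sara:4, Ursula:4, Wes:4, Yael:4, Yusuf:2.
The maximum eccentricity is 4, realized for instance by the pair Fay–Sara via Fay – Pia – Yusuf – Fatima – Sara. So the diameter is 4.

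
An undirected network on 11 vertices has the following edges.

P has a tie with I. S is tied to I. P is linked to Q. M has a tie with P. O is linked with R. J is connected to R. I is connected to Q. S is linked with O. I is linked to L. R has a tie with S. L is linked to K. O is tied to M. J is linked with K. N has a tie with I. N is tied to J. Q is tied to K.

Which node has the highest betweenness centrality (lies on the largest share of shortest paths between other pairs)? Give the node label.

Unnormalized betweenness of each node: I:91/6, J:35/6, K:4, L:5/6, M:2, N:3/2, O:7/2, P:11/2, Q:10/3, R:29/6, S:11/2.
I has the largest value, 91/6, making it the main broker — the node through which the most shortest paths run.

I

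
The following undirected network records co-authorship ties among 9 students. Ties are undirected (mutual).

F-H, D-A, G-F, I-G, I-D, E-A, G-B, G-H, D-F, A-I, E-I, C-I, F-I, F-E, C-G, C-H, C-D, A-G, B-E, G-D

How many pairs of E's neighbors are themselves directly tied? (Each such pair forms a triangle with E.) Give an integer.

E's neighbors: A, B, F, and I.
Neighbor pairs that are themselves tied: E–A–I; E–F–I. Each forms one triangle with E, for 2 in total.

2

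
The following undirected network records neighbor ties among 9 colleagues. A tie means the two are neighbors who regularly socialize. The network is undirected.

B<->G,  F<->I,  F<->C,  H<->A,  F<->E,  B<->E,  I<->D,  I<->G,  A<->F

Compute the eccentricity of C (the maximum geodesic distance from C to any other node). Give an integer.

Distances from C: A:2, B:3, D:3, E:2, F:1, G:3, H:3, I:2.
The largest is 3 (to G, D, B, and H), so the eccentricity of C is 3.

3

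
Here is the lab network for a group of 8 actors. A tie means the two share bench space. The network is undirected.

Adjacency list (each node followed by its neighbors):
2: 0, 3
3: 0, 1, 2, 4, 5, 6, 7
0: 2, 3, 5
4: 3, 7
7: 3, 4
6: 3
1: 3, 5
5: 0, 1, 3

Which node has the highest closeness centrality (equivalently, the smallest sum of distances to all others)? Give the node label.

Farness (sum of distances to all others) for each node — 0:11, 1:12, 2:12, 3:7, 4:12, 5:11, 6:13, 7:12.
The smallest farness is 7, for 3, so 3 has the highest closeness.

3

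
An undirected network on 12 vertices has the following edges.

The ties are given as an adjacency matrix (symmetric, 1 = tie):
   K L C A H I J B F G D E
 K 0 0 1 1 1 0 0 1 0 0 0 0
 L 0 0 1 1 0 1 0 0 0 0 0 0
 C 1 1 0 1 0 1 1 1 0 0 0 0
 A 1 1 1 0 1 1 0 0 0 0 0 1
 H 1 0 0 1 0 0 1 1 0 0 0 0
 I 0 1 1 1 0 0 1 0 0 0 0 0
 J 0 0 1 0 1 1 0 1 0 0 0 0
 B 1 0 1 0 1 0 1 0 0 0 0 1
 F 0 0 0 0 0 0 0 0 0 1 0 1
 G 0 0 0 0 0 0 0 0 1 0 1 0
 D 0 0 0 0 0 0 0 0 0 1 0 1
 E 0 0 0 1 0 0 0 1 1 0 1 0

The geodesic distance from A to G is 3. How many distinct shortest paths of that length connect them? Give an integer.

2

The shortest distance is 3. The length-3 paths are: A–E–F–G; A–E–D–G.
That gives 2 distinct shortest paths.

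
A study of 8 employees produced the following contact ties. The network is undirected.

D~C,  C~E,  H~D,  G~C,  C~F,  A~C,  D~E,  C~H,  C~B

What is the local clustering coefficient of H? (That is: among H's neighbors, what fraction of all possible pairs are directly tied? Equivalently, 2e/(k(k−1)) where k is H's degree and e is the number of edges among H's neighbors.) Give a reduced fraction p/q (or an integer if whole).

1

H's neighbors: C and D (k = 2).
Possible neighbor pairs: C(2,2) = 1. Edges among them: C–D → e = 1.
Clustering(H) = 1/1.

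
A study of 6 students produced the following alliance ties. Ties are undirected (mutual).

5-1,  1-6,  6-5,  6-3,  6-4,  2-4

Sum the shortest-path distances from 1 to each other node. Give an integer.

Distances from 1: 2:3, 3:2, 4:2, 5:1, 6:1.
Sum = 3 + 2 + 2 + 1 + 1 = 9.

9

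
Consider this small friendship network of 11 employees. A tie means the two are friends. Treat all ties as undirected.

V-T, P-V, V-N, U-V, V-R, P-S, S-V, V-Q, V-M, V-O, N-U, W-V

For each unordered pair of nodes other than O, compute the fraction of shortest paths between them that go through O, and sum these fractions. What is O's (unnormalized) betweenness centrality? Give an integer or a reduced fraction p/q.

0

No shortest path between any pair of other nodes passes through O.
Summing the contributions gives betweenness(O) = 0.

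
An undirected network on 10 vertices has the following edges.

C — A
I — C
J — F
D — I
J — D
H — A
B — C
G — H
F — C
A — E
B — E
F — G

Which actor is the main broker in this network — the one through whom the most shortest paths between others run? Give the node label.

Unnormalized betweenness of each node: A:8, B:5/2, C:35/2, D:1, E:1, F:21/2, G:5/2, H:2, I:9/2, J:5/2.
C has the largest value, 35/2, making it the main broker — the node through which the most shortest paths run.

C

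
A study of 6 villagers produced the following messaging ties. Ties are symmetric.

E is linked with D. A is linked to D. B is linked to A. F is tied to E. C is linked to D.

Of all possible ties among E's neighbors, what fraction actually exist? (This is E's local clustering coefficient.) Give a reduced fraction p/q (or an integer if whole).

E's neighbors: D and F (k = 2).
Possible neighbor pairs: C(2,2) = 1. Edges among them: none → e = 0.
Clustering(E) = 0/1.

0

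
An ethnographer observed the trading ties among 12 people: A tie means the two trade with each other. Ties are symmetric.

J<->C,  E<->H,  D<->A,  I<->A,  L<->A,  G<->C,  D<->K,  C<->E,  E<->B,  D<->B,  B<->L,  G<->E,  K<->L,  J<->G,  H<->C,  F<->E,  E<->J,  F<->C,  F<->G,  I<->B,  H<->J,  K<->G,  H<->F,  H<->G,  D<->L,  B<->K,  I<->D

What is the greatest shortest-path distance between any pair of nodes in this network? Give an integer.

Eccentricity of each node (its greatest distance to any other): A:4, B:2, C:4, D:3, E:3, F:4, G:3, H:4, I:3, J:4, K:2, L:3.
The maximum eccentricity is 4, realized for instance by the pair A–H via A – I – B – E – H. So the diameter is 4.

4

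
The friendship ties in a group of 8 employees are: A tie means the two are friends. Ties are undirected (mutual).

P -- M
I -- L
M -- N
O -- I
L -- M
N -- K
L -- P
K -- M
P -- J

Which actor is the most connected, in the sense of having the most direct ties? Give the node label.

M

Degrees — I:2, J:1, K:2, L:3, M:4, N:2, O:1, P:3.
The maximum is 4, attained only by M.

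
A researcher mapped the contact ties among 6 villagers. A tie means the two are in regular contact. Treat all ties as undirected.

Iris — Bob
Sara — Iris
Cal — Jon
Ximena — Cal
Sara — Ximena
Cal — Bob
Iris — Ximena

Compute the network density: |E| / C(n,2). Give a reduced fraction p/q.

There are 7 edges and 6 nodes, so the maximum possible is C(6,2) = 15.
Density = 7/15.

7/15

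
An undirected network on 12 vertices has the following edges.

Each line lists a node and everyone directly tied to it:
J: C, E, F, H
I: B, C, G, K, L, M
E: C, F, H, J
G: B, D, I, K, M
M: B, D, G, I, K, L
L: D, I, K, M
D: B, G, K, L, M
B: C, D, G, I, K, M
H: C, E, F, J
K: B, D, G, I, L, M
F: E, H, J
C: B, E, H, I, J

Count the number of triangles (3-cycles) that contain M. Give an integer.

12

M's neighbors: B, D, G, I, K, and L.
Neighbor pairs that are themselves tied: M–B–D; M–B–G; M–B–I; M–B–K; M–D–G; M–D–K; M–D–L; M–G–I; M–G–K; M–I–K; M–I–L; M–K–L. Each forms one triangle with M, for 12 in total.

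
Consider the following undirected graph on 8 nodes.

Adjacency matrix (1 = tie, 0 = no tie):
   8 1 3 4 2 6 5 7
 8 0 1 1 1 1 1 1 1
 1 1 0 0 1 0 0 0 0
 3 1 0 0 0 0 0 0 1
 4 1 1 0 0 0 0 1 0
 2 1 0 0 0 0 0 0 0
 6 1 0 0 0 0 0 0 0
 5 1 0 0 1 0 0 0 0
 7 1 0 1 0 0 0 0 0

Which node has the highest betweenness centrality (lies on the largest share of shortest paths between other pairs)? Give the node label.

Unnormalized betweenness of each node: 1:0, 2:0, 3:0, 4:1/2, 5:0, 6:0, 7:0, 8:35/2.
8 has the largest value, 35/2, making it the main broker — the node through which the most shortest paths run.

8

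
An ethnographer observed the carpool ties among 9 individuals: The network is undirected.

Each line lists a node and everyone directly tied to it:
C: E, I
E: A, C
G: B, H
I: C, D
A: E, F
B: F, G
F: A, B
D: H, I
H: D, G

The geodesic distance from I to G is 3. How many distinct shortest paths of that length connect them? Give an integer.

1

The shortest distance is 3, and the only length-3 path is I–D–H–G. So there is exactly 1 shortest path.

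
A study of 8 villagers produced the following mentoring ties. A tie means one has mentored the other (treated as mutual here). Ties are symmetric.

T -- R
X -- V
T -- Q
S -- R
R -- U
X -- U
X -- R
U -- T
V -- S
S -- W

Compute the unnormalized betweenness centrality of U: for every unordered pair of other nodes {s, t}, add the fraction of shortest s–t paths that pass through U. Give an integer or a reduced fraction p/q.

5/3

Pairs whose geodesics pass through U — Q–X: 1/2; Q–V: 1/3; T–X: 1/2; T–V: 1/3.
All other pairs contribute 0.
Summing the contributions gives betweenness(U) = 5/3.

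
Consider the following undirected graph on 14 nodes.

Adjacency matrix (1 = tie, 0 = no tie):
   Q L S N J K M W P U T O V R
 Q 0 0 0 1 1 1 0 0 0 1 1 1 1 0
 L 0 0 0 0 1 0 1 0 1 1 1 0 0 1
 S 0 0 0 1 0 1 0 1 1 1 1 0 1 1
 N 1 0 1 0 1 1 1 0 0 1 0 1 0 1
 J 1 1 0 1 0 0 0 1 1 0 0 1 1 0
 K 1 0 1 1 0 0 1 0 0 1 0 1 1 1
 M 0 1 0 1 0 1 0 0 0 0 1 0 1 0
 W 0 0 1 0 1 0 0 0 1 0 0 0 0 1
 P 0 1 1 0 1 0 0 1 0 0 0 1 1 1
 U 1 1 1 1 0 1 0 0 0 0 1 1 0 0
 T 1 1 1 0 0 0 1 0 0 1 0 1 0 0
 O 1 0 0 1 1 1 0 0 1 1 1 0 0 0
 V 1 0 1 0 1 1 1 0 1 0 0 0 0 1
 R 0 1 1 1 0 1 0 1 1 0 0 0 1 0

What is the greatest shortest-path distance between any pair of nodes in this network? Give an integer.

Eccentricity of each node (its greatest distance to any other): J:2, K:2, L:2, M:3, N:2, O:2, P:2, Q:2, R:2, S:2, T:2, U:2, V:2, W:3.
The maximum eccentricity is 3, realized for instance by the pair M–W via M – L – P – W. So the diameter is 3.

3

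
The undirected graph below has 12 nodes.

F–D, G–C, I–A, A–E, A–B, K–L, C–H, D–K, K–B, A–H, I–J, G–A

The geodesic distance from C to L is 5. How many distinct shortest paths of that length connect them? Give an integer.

2

The shortest distance is 5. The length-5 paths are: C–G–A–B–K–L; C–H–A–B–K–L.
That gives 2 distinct shortest paths.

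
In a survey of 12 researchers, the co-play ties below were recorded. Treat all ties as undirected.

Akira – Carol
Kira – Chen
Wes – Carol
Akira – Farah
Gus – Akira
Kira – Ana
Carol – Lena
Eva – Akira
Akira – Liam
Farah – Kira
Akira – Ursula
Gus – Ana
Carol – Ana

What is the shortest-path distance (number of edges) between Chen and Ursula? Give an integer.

One shortest route is Chen – Kira – Farah – Akira – Ursula, which uses 4 edges, and at distance 3 from Chen we only reach {Akira, Carol, Gus}, which does not include Ursula. So d(Chen,Ursula) = 4.

4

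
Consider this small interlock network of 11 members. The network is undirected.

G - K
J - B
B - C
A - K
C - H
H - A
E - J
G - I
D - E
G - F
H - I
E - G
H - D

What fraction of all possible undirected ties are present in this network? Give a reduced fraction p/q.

13/55

There are 13 edges and 11 nodes, so the maximum possible is C(11,2) = 55.
Density = 13/55.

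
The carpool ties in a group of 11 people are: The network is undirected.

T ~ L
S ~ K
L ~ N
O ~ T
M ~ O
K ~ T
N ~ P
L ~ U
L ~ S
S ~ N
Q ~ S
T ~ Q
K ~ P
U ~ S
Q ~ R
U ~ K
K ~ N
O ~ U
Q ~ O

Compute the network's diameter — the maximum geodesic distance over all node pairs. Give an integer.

Eccentricity of each node (its greatest distance to any other): K:3, L:3, M:4, N:4, O:3, P:4, Q:3, R:4, S:3, T:2, U:3.
The maximum eccentricity is 4, realized for instance by the pair M–P via M – O – U – K – P. So the diameter is 4.

4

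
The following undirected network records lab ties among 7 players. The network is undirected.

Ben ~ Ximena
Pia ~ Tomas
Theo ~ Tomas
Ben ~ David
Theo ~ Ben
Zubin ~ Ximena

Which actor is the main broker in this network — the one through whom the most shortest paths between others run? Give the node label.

Unnormalized betweenness of each node: Ben:11, David:0, Pia:0, Theo:8, Tomas:5, Ximena:5, Zubin:0.
Ben has the largest value, 11, making it the main broker — the node through which the most shortest paths run.

Ben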